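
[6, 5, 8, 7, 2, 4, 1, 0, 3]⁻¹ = [7, 6, 4, 8, 5, 1, 0, 3, 2]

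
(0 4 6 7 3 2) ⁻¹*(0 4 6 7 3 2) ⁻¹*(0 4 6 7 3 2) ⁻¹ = (0 7) (2 6) (3 4) 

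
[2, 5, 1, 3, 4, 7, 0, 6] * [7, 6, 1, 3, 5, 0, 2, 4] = [1, 0, 6, 3, 5, 4, 7, 2]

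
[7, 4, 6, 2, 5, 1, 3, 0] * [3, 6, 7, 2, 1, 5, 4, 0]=[0, 1, 4, 7, 5, 6, 2, 3]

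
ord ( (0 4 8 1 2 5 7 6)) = 8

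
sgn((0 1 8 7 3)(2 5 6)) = 1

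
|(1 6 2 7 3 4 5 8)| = 8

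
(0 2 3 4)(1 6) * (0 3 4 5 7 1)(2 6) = (0 6)(1 2 4 3 5 7)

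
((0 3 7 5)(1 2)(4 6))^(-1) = (0 5 7 3)(1 2)(4 6)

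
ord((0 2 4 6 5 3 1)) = 7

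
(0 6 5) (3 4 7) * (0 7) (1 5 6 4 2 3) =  (0 4) (1 5 7) (2 3) 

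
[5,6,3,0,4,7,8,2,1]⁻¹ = [3,8,7,2,4,0,1,5,6]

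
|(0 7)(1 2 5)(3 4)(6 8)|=6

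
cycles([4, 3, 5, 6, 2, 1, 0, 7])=(0 4 2 5 1 3 6)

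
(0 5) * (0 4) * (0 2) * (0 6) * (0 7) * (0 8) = (0 5 4 2 6 7 8)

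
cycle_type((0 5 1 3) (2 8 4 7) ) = 4^2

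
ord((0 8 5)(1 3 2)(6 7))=6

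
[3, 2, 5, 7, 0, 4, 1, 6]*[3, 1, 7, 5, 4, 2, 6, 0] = [5, 7, 2, 0, 3, 4, 1, 6]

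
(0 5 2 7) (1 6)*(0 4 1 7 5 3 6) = (0 3 6 7 4 1) (2 5) 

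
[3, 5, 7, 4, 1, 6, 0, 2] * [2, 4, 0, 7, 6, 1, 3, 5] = [7, 1, 5, 6, 4, 3, 2, 0] 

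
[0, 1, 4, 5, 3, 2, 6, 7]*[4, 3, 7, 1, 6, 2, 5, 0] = [4, 3, 6, 2, 1, 7, 5, 0]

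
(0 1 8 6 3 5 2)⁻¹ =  (0 2 5 3 6 8 1)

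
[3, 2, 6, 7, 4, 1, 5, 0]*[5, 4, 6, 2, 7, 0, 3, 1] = [2, 6, 3, 1, 7, 4, 0, 5]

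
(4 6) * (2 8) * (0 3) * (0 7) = (0 3 7)(2 8)(4 6)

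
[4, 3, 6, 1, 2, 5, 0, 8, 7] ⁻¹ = [6, 3, 4, 1, 0, 5, 2, 8, 7] 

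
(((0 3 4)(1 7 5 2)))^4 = (0 3 4)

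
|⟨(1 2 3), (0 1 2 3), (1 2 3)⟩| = 24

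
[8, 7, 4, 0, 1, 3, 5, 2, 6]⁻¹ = [3, 4, 7, 5, 2, 6, 8, 1, 0]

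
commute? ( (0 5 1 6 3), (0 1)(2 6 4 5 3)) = no: (0 5 1 6 3) * (0 1)(2 6 4 5 3) = (0 3 1 4 5)(2 6), (0 1)(2 6 4 5 3) * (0 5 1 6 3) = (0 6 4 1 5)(2 3)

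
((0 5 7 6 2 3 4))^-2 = (0 3 6 5 4 2 7)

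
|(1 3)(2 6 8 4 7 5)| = 6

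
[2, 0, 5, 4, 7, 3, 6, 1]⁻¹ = [1, 7, 0, 5, 3, 2, 6, 4]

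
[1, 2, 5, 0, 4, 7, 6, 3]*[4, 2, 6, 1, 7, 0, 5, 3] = [2, 6, 0, 4, 7, 3, 5, 1]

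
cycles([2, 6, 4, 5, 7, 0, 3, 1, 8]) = (0 2 4 7 1 6 3 5)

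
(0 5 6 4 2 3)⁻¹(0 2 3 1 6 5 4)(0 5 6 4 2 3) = (0 1 4 6 2 5 3)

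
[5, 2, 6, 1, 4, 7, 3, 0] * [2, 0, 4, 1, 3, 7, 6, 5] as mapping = [0→7, 1→4, 2→6, 3→0, 4→3, 5→5, 6→1, 7→2] 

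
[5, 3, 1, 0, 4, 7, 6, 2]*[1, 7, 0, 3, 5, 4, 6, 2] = [4, 3, 7, 1, 5, 2, 6, 0]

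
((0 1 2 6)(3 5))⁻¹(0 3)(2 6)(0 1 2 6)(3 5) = (0 6)(1 5)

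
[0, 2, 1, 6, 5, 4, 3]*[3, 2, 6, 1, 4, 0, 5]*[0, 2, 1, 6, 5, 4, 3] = [6, 3, 1, 4, 0, 5, 2]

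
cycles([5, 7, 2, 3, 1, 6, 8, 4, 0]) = (0 5 6 8)(1 7 4)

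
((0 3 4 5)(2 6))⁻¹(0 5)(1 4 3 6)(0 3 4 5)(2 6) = (0 3)(1 5 4 2)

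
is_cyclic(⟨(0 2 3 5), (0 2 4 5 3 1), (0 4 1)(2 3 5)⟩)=no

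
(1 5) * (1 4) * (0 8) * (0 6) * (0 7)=(0 8 6 7)(1 5 4)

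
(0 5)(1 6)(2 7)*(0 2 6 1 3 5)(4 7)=(2 4 7 6 3 5)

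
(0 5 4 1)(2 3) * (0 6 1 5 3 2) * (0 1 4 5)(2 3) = (0 2 3 1 6 4)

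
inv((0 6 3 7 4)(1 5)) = (0 4 7 3 6)(1 5)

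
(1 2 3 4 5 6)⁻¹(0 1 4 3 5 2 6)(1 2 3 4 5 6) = (0 2 5 4 6 3 1)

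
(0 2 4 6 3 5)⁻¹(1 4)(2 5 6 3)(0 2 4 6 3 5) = (0 3 5 4)(1 6)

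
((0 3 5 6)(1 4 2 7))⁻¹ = (0 6 5 3)(1 7 2 4)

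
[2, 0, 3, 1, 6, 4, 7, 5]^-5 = [1, 3, 0, 2, 5, 7, 4, 6]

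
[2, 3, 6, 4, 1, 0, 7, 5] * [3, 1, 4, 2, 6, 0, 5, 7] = [4, 2, 5, 6, 1, 3, 7, 0]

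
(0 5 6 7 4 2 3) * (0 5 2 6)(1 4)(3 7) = (0 2 7 1 4 6 3 5)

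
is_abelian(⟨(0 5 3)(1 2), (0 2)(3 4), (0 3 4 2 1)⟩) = no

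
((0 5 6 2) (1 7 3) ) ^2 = (0 6) (1 3 7) (2 5) 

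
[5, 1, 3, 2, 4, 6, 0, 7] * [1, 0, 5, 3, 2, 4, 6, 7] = [4, 0, 3, 5, 2, 6, 1, 7]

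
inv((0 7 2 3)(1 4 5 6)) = (0 3 2 7)(1 6 5 4)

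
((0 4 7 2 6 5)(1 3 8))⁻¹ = (0 5 6 2 7 4)(1 8 3)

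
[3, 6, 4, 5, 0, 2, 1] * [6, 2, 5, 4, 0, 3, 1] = [4, 1, 0, 3, 6, 5, 2]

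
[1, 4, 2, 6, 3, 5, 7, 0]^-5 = [1, 4, 2, 6, 3, 5, 7, 0]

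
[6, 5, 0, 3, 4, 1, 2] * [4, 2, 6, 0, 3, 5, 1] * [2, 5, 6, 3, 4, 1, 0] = [5, 1, 4, 2, 3, 6, 0]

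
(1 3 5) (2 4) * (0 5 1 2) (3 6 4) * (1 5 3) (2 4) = (0 3 5 4) (1 6 2) 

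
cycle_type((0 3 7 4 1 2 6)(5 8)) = 2.7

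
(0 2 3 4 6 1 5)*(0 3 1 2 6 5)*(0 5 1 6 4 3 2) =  (0 4 1 5 2 6)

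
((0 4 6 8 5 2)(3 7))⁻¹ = (0 2 5 8 6 4)(3 7)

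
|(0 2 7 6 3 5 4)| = 7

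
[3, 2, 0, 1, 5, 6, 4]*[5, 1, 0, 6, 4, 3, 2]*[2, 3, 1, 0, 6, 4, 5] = [5, 2, 4, 3, 0, 1, 6]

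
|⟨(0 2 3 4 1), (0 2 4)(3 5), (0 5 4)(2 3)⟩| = 720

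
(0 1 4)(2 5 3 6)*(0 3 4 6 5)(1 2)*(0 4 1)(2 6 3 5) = (0 6)(1 3 2 4 5)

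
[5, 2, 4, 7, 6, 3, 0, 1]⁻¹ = [6, 7, 1, 5, 2, 0, 4, 3]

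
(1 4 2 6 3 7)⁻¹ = (1 7 3 6 2 4)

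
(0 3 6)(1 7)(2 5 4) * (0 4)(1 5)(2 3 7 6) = (0 7 5)(1 6 4 3 2)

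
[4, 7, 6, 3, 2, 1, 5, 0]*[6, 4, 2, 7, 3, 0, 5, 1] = [3, 1, 5, 7, 2, 4, 0, 6]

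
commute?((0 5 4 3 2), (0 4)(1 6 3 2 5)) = no:(0 5 4 3 2)*(0 4)(1 6 3 2 5) = (0 1 6 3 5)(2 4), (0 4)(1 6 3 2 5)*(0 5 4 3 2) = (0 3)(1 6 2 4 5)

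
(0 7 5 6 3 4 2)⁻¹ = (0 2 4 3 6 5 7)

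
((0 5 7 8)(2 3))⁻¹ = (0 8 7 5)(2 3)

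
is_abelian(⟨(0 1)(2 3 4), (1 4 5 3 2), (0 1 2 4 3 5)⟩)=no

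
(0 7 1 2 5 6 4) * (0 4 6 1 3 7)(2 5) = (1 5)(3 7)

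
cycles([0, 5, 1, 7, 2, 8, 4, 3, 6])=(1 5 8 6 4 2)(3 7)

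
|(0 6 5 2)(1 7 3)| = 12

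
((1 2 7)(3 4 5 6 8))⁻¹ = (1 7 2)(3 8 6 5 4)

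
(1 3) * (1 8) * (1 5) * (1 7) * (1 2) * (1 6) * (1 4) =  (1 3 8 5 7 2 6 4)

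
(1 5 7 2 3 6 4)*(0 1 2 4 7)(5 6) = (0 1 6 7 4 2 3 5)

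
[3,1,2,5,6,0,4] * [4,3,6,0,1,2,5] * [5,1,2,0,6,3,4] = [5,0,4,2,3,6,1]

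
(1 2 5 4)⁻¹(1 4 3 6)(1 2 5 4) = (1 3 6 2)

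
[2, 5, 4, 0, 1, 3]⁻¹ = [3, 4, 0, 5, 2, 1]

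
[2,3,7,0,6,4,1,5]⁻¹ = [3,6,0,1,5,7,4,2]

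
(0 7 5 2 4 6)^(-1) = (0 6 4 2 5 7)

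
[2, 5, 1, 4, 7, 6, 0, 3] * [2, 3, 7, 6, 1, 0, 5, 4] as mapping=[0→7, 1→0, 2→3, 3→1, 4→4, 5→5, 6→2, 7→6] 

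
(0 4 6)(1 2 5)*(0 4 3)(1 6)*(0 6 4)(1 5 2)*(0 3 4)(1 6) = (0 4 5)(1 6 3)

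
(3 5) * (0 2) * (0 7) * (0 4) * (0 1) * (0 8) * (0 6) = (0 2 7 4 1 8 6)(3 5)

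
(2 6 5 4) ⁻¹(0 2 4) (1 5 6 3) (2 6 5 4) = (0 6 2) (1 4 5 3) 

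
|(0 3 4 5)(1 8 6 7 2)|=20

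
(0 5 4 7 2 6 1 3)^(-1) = (0 3 1 6 2 7 4 5)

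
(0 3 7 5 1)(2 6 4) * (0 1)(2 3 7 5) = (0 7 2 6 4 3 5)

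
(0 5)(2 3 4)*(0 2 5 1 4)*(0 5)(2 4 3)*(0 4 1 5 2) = (0 5 1 3 2)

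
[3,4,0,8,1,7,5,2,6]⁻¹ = [2,4,7,0,1,6,8,5,3]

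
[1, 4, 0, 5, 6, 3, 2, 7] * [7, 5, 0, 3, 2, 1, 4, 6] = [5, 2, 7, 1, 4, 3, 0, 6]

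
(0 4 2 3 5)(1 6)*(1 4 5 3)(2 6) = (0 5)(1 2)(4 6)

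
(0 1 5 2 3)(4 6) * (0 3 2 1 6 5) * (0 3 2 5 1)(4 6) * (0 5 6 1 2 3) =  (0 4 2 6 1)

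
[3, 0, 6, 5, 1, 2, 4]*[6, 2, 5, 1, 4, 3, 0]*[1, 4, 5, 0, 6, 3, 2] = [4, 2, 1, 0, 5, 3, 6]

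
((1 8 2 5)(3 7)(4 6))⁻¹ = (1 5 2 8)(3 7)(4 6)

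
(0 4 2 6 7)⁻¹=(0 7 6 2 4)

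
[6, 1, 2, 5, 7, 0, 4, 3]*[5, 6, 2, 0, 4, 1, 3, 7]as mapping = [0→3, 1→6, 2→2, 3→1, 4→7, 5→5, 6→4, 7→0]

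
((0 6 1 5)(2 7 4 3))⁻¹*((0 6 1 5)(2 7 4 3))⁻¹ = (0 1)(2 4)(3 7)(5 6)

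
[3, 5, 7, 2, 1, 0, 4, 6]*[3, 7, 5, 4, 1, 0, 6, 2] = [4, 0, 2, 5, 7, 3, 1, 6]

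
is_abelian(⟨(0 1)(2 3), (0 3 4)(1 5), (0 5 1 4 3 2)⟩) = no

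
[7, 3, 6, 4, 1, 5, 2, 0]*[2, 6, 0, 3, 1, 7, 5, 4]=[4, 3, 5, 1, 6, 7, 0, 2]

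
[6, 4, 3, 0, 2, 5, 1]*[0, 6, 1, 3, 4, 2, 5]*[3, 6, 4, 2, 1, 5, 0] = [5, 1, 2, 3, 6, 4, 0] 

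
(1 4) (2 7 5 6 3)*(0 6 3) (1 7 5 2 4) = (0 6) (2 5 3 4 7) 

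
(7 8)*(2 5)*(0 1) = (0 1)(2 5)(7 8)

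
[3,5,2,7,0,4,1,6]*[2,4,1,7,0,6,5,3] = [7,6,1,3,2,0,4,5]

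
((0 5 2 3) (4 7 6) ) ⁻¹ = (0 3 2 5) (4 6 7) 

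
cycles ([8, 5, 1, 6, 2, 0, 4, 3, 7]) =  (0 8 7 3 6 4 2 1 5)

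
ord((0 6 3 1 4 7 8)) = 7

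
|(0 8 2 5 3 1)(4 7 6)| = 6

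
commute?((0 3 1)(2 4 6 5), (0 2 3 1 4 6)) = no:(0 3 1)(2 4 6 5)*(0 2 3 1 4 6) = (0 1 2 6 5 3 4), (0 2 3 1 4 6)*(0 3 1)(2 4 6 5) = (0 4 5 2 1 6 3)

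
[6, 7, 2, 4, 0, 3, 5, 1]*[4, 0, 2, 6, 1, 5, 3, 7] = [3, 7, 2, 1, 4, 6, 5, 0]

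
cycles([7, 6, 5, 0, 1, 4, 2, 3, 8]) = (0 7 3)(1 6 2 5 4)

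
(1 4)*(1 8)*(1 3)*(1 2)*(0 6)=(0 6)(1 4 8 3 2)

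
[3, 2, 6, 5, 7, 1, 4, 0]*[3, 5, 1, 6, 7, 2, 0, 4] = [6, 1, 0, 2, 4, 5, 7, 3]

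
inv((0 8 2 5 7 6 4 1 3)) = (0 3 1 4 6 7 5 2 8)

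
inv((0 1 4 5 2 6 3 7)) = (0 7 3 6 2 5 4 1)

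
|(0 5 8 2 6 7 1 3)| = 8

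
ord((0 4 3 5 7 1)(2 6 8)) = 6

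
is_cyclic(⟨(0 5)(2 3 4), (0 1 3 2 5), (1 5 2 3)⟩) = no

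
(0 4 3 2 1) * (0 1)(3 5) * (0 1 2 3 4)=(1 2)(4 5)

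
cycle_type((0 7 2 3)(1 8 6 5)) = 4^2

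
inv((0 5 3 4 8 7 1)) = (0 1 7 8 4 3 5)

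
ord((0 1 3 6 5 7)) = 6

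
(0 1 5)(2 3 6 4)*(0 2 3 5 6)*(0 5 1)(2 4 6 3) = (1 3 5 4 2)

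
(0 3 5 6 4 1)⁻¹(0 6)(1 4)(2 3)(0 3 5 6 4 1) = (0 1)(2 5)(3 4)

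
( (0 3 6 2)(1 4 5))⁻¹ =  (0 2 6 3)(1 5 4)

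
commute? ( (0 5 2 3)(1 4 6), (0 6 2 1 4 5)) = no: (0 5 2 3)(1 4 6)*(0 6 2 1 4 5) = (1 5)(2 3 6 4), (0 6 2 1 4 5)*(0 5 2 3)(1 4 6) = (0 1 6 3)(2 4)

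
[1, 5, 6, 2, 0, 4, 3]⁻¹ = [4, 0, 3, 6, 5, 1, 2]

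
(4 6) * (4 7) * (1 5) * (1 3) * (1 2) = (1 5 3 2)(4 6 7)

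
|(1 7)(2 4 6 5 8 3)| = 6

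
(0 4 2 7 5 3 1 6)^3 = (0 7 1 4 5 6 2 3)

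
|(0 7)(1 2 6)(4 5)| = 6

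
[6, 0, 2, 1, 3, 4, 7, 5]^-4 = [5, 7, 2, 6, 0, 1, 4, 3]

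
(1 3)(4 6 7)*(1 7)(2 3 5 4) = (1 5 4 6)(2 3 7)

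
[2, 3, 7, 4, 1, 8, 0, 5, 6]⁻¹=[6, 4, 0, 1, 3, 7, 8, 2, 5]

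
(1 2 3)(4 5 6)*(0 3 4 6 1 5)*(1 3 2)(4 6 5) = (0 2 6 5 3 4)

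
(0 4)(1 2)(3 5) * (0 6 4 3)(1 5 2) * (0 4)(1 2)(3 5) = (0 5 4 6)(1 2 3)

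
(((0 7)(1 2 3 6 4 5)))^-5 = (0 7)(1 2 3 6 4 5)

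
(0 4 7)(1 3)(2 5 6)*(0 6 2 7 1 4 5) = (0 5 2)(1 3 4)(6 7)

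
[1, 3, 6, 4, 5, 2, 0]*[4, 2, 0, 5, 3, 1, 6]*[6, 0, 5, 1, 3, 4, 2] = [5, 4, 2, 1, 0, 6, 3]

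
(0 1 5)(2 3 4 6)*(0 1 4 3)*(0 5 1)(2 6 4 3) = (0 3 2 5)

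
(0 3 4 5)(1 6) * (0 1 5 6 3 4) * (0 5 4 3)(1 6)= (0 3 5 6 4 1)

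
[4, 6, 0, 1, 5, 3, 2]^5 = [6, 5, 1, 4, 2, 0, 3]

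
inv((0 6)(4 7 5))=(0 6)(4 5 7)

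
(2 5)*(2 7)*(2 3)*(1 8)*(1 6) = (1 8 6)(2 5 7 3)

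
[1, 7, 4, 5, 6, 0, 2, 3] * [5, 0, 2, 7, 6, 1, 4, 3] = [0, 3, 6, 1, 4, 5, 2, 7]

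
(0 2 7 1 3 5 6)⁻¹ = (0 6 5 3 1 7 2)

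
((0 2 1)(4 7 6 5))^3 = (4 5 6 7)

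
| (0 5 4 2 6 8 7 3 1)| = 9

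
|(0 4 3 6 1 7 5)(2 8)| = 14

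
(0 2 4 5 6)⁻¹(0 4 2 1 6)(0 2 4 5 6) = (0 2 5 4 1)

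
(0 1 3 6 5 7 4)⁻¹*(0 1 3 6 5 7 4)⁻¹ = (0 7 6 1 4 5 3)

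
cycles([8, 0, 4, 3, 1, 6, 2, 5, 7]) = (0 8 7 5 6 2 4 1) 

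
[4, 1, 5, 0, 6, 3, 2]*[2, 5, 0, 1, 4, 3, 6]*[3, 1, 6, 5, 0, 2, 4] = [0, 2, 5, 6, 4, 1, 3]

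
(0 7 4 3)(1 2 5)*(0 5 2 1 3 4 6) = (0 7 6)(3 5)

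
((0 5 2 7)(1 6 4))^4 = (1 6 4)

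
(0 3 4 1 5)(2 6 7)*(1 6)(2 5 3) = (0 2 1 3 4 6 7 5)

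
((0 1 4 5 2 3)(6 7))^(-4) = (0 4 2)(1 5 3)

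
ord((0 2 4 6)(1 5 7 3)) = 4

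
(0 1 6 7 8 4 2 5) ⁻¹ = (0 5 2 4 8 7 6 1) 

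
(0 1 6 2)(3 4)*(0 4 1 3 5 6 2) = (0 3 1 2 4 5 6)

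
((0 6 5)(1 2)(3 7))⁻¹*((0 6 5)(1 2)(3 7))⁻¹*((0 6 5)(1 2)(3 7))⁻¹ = (1 2)(3 7)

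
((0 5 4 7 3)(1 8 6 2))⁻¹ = (0 3 7 4 5)(1 2 6 8)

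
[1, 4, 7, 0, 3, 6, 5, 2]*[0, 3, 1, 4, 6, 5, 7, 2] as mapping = [0→3, 1→6, 2→2, 3→0, 4→4, 5→7, 6→5, 7→1] 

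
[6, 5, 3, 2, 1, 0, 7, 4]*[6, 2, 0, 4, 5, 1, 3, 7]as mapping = [0→3, 1→1, 2→4, 3→0, 4→2, 5→6, 6→7, 7→5]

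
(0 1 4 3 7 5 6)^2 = (0 4 7 6 1 3 5)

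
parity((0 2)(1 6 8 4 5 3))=even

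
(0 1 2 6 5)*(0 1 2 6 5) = (0 2 5 1 6)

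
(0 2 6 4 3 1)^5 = (0 1 3 4 6 2)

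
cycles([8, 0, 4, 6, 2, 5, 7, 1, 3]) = (0 8 3 6 7 1)(2 4)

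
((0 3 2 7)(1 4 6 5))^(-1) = (0 7 2 3)(1 5 6 4)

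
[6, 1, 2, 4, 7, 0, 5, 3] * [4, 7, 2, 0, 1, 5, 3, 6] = [3, 7, 2, 1, 6, 4, 5, 0]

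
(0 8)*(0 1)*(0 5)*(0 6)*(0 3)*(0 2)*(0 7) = (0 8 1 5 6 3 2 7)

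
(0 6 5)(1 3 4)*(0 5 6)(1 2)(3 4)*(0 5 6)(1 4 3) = (0 5 6)(1 3)(2 4)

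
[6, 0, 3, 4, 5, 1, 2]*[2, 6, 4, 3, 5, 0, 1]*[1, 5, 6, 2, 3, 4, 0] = [5, 6, 2, 4, 1, 0, 3]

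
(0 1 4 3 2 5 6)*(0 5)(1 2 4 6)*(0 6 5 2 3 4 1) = (0 3 1 5)(2 6)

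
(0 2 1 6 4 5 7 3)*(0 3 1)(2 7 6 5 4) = (0 7 1 5 6 2)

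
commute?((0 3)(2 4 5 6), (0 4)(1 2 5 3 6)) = no:(0 3)(2 4 5 6)*(0 4)(1 2 5 3 6) = (0 6 5 1 2)(3 4), (0 4)(1 2 5 3 6)*(0 3)(2 4 5 6) = (0 5)(1 4 3 2 6)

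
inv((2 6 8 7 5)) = (2 5 7 8 6)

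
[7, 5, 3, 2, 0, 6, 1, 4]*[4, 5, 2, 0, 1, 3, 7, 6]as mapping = [0→6, 1→3, 2→0, 3→2, 4→4, 5→7, 6→5, 7→1]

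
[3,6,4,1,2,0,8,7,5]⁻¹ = [5,3,4,0,2,8,1,7,6]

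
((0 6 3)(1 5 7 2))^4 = (0 6 3)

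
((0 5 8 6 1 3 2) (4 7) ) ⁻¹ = (0 2 3 1 6 8 5) (4 7) 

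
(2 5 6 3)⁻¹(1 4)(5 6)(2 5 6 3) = (1 4)(3 6)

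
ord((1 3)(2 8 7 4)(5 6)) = 4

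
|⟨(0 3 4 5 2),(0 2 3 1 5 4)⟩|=720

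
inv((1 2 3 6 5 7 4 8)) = (1 8 4 7 5 6 3 2)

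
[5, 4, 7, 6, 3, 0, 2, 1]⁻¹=[5, 7, 6, 4, 1, 0, 3, 2]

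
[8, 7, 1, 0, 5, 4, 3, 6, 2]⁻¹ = [3, 2, 8, 6, 5, 4, 7, 1, 0]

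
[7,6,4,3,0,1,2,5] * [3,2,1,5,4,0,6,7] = [7,6,4,5,3,2,1,0]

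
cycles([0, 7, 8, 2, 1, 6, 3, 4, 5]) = (1 7 4)(2 8 5 6 3)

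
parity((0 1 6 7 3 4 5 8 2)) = even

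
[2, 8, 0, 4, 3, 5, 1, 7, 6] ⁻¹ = [2, 6, 0, 4, 3, 5, 8, 7, 1] 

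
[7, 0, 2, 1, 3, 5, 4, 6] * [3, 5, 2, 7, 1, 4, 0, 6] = [6, 3, 2, 5, 7, 4, 1, 0]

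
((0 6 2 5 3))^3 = (0 5 6 3 2)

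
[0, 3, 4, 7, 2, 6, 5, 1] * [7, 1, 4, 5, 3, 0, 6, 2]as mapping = [0→7, 1→5, 2→3, 3→2, 4→4, 5→6, 6→0, 7→1]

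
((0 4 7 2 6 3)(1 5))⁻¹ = (0 3 6 2 7 4)(1 5)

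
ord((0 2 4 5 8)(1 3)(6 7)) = 10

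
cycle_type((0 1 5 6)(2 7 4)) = 3.4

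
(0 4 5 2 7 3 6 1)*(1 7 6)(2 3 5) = (0 4 2 6 7 5 3 1)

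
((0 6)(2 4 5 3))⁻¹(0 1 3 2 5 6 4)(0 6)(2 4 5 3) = (0 5 6 1 2 4 3)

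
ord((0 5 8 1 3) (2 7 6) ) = 15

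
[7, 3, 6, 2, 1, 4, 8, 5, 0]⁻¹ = [8, 4, 3, 1, 5, 7, 2, 0, 6]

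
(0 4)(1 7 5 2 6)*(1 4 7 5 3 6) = (0 7 3 6 4)(1 5 2)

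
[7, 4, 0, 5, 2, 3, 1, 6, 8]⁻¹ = [2, 6, 4, 5, 1, 3, 7, 0, 8]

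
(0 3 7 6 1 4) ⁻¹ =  (0 4 1 6 7 3) 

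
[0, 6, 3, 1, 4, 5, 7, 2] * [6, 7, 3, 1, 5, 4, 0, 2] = [6, 0, 1, 7, 5, 4, 2, 3]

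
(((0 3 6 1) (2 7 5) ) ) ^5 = (0 3 6 1) (2 5 7) 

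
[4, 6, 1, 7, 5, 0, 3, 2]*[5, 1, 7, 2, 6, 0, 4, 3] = [6, 4, 1, 3, 0, 5, 2, 7]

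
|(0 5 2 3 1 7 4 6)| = 8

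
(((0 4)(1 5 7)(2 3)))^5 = (0 4)(1 7 5)(2 3)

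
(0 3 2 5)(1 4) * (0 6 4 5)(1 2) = (0 3 1 5 6 4 2)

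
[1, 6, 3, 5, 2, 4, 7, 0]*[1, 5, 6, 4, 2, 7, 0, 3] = [5, 0, 4, 7, 6, 2, 3, 1]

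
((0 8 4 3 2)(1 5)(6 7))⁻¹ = (0 2 3 4 8)(1 5)(6 7)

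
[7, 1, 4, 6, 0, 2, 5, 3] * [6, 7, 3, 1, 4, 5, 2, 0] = [0, 7, 4, 2, 6, 3, 5, 1]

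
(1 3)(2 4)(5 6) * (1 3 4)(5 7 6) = (1 4 2)(6 7)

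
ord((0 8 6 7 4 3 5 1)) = 8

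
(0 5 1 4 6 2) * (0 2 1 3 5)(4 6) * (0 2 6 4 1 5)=(0 2 6 5 3)(1 4)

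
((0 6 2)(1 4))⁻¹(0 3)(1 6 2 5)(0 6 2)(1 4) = (0 5 4 2)(3 6)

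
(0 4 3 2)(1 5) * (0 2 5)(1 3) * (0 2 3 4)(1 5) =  (1 2 3)(4 5)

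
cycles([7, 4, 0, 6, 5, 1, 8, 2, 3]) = (0 7 2)(1 4 5)(3 6 8)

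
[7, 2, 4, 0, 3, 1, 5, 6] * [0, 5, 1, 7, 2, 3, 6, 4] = [4, 1, 2, 0, 7, 5, 3, 6]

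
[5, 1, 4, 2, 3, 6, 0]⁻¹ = [6, 1, 3, 4, 2, 0, 5]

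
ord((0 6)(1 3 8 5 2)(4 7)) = 10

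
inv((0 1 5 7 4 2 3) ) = (0 3 2 4 7 5 1) 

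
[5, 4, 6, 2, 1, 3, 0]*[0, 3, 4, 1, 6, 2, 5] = [2, 6, 5, 4, 3, 1, 0]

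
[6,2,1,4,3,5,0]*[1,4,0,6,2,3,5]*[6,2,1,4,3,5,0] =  [5,6,3,1,0,4,2]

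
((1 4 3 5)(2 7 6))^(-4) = (2 6 7)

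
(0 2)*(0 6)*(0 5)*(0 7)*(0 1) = (0 2 6 5 7 1)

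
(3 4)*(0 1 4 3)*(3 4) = (0 1 3 4) 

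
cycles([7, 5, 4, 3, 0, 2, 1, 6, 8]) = (0 7 6 1 5 2 4)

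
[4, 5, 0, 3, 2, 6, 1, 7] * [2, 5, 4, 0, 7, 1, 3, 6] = [7, 1, 2, 0, 4, 3, 5, 6]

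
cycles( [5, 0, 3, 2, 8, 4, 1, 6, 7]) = (0 5 4 8 7 6 1)(2 3)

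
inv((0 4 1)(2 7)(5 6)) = (0 1 4)(2 7)(5 6)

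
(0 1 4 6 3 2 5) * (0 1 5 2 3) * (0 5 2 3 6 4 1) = (0 2 3 6 5)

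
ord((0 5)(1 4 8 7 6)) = 10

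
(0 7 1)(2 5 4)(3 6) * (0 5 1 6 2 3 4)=(0 7 6 4 3 2 1 5)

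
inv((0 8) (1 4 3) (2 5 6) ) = (0 8) (1 3 4) (2 6 5) 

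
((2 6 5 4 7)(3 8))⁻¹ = (2 7 4 5 6)(3 8)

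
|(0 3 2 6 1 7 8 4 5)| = 9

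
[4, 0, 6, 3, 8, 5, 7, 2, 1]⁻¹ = [1, 8, 7, 3, 0, 5, 2, 6, 4]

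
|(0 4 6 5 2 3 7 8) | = 8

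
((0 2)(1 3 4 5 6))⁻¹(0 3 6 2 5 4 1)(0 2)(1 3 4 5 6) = (0 6 5 3 2 4 1)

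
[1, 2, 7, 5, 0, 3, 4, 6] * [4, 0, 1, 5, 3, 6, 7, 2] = [0, 1, 2, 6, 4, 5, 3, 7]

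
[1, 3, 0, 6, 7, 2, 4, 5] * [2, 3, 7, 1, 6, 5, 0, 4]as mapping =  [0→3, 1→1, 2→2, 3→0, 4→4, 5→7, 6→6, 7→5]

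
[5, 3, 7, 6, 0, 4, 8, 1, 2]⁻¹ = [4, 7, 8, 1, 5, 0, 3, 2, 6]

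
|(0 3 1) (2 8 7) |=3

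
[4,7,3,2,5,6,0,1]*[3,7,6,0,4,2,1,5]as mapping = [0→4,1→5,2→0,3→6,4→2,5→1,6→3,7→7]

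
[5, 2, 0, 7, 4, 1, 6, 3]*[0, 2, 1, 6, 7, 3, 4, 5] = [3, 1, 0, 5, 7, 2, 4, 6]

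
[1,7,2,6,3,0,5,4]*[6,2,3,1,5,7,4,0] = [2,0,3,4,1,6,7,5]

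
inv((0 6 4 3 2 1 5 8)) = (0 8 5 1 2 3 4 6)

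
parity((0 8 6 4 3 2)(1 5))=even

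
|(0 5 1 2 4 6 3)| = 7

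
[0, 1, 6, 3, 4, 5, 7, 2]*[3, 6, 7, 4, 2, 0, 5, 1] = [3, 6, 5, 4, 2, 0, 1, 7]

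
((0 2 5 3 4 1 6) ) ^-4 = (0 3 6 5 1 2 4) 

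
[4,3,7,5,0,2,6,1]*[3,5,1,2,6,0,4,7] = [6,2,7,0,3,1,4,5]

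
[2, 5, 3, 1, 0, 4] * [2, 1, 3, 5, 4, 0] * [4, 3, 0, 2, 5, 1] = [2, 4, 1, 3, 0, 5] 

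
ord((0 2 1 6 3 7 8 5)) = 8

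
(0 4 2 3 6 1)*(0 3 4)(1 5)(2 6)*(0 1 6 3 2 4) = (0 1 2)(3 4)(5 6)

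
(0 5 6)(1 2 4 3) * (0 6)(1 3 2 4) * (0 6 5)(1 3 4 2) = (1 2 3 4)(5 6)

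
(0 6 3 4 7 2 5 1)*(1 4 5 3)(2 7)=(0 6 1)(2 3 5 4)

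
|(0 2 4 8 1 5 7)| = 7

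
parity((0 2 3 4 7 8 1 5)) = odd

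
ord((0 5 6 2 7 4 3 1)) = 8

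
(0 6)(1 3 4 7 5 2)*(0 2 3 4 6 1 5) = (0 1 4 7)(2 5 3 6)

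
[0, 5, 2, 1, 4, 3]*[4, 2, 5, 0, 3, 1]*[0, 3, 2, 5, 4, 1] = [4, 3, 1, 2, 5, 0]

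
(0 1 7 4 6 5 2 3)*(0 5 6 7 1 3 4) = (0 3 5 2 4 7)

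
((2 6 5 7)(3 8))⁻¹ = (2 7 5 6)(3 8)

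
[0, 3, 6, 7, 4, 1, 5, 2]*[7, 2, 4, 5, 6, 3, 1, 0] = [7, 5, 1, 0, 6, 2, 3, 4]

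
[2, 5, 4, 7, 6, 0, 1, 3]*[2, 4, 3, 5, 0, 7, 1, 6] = [3, 7, 0, 6, 1, 2, 4, 5]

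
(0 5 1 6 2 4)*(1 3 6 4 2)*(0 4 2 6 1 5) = (1 2 6 5 3)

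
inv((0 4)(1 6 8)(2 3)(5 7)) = (0 4)(1 8 6)(2 3)(5 7)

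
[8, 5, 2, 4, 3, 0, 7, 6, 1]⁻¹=[5, 8, 2, 4, 3, 1, 7, 6, 0]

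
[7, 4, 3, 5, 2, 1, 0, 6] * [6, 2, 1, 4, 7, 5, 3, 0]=[0, 7, 4, 5, 1, 2, 6, 3]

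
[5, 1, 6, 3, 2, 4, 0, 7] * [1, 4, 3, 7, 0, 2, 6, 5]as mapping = [0→2, 1→4, 2→6, 3→7, 4→3, 5→0, 6→1, 7→5]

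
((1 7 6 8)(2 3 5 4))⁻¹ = (1 8 6 7)(2 4 5 3)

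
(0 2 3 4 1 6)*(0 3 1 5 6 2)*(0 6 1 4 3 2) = (0 6 2 4 5 1)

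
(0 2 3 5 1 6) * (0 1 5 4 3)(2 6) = (0 6 1 2)(3 4)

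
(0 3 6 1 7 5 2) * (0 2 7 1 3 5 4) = (0 5 7 4)(3 6)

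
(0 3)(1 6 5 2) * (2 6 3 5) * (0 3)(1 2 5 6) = (0 6 5 1)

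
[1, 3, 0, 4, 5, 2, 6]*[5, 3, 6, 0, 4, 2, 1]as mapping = [0→3, 1→0, 2→5, 3→4, 4→2, 5→6, 6→1]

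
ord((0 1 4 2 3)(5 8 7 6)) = 20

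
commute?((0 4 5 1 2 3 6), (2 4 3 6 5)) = no:(0 4 5 1 2 3 6)*(2 4 3 6 5) = (0 3 5 1 4 2 6), (2 4 3 6 5)*(0 4 5 1 2 3 6) = (0 4 6 1 2 5 3)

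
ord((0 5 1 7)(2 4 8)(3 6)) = 12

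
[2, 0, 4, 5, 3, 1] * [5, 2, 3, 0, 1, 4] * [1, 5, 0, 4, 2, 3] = [4, 3, 5, 2, 1, 0]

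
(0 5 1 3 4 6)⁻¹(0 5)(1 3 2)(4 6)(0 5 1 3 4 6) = (0 6)(1 5)(2 3 4)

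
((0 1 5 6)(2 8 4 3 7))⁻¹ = (0 6 5 1)(2 7 3 4 8)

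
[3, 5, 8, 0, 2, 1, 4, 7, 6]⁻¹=[3, 5, 4, 0, 6, 1, 8, 7, 2]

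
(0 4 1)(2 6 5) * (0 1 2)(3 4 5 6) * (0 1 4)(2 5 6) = (0 6 2 3)(1 4 5)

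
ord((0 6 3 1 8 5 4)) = 7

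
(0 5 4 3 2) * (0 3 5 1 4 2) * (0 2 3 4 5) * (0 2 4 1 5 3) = (0 5)(1 3 4 2)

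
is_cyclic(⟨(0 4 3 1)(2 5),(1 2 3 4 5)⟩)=no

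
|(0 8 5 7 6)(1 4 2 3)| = 20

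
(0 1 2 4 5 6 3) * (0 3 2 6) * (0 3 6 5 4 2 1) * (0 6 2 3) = (0 6 1 5) (2 3) 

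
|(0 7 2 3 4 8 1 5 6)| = 9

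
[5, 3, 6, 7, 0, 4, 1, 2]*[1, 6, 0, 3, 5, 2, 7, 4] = [2, 3, 7, 4, 1, 5, 6, 0]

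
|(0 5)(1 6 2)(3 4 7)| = 6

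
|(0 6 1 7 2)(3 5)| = 10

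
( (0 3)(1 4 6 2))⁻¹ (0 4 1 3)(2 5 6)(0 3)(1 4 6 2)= (0 3 6 4)(1 5 2)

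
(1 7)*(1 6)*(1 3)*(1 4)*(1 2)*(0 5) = (0 5)(1 7 6 3 4 2)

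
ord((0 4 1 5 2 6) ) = 6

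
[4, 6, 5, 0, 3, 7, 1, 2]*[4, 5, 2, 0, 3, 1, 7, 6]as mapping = [0→3, 1→7, 2→1, 3→4, 4→0, 5→6, 6→5, 7→2]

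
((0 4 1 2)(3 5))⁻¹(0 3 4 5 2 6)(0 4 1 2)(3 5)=(0 6 4 5 1 3)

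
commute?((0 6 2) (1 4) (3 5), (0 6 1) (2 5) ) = no:(0 6 2) (1 4) (3 5) * (0 6 1) (2 5) = (0 1 4) (2 6 5 3), (0 6 1) (2 5) * (0 6 2) (1 4) (3 5) = (0 2 3 5) (1 6 4) 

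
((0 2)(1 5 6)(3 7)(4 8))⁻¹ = (0 2)(1 6 5)(3 7)(4 8)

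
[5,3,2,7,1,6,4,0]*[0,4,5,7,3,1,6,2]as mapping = [0→1,1→7,2→5,3→2,4→4,5→6,6→3,7→0]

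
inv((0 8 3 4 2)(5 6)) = (0 2 4 3 8)(5 6)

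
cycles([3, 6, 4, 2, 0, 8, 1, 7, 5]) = (0 3 2 4)(1 6)(5 8)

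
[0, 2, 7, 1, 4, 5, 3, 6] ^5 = [0, 1, 2, 3, 4, 5, 6, 7] 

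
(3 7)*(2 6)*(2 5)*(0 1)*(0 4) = (0 1 4)(2 6 5)(3 7)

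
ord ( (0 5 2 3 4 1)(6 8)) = 6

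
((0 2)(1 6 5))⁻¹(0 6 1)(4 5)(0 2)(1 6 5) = (1 4)(2 5 6)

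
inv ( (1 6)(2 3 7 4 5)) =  (1 6)(2 5 4 7 3)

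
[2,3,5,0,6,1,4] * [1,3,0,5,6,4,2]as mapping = [0→0,1→5,2→4,3→1,4→2,5→3,6→6]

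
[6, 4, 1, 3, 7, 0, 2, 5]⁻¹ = [5, 2, 6, 3, 1, 7, 0, 4]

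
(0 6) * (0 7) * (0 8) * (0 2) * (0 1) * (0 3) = (0 6 7 8 2 1 3)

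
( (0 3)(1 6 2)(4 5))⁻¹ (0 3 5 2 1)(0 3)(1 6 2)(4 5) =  (0 4 1 6 3)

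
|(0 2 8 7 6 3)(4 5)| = 6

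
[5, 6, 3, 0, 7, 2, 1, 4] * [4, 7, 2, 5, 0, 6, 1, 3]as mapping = [0→6, 1→1, 2→5, 3→4, 4→3, 5→2, 6→7, 7→0]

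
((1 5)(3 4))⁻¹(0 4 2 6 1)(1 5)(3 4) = (0 3 2 6 5)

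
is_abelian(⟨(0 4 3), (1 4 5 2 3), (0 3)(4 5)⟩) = no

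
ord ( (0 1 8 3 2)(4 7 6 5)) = 20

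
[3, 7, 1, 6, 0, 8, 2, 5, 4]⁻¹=[4, 2, 6, 0, 8, 7, 3, 1, 5]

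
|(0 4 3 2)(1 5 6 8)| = 4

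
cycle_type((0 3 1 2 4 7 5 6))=8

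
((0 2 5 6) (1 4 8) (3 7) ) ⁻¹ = (0 6 5 2) (1 8 4) (3 7) 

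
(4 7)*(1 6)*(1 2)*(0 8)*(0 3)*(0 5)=(0 8 3 5)(1 6 2)(4 7)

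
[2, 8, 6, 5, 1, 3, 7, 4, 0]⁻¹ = [8, 4, 0, 5, 7, 3, 2, 6, 1]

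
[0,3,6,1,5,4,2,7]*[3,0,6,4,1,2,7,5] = [3,4,7,0,2,1,6,5]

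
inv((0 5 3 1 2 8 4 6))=(0 6 4 8 2 1 3 5)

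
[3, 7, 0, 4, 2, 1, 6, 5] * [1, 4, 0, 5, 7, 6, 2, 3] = [5, 3, 1, 7, 0, 4, 2, 6]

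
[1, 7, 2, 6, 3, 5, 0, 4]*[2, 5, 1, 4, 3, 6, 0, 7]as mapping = [0→5, 1→7, 2→1, 3→0, 4→4, 5→6, 6→2, 7→3]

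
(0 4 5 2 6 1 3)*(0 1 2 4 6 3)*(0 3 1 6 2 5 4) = (0 2 1 3 6 5)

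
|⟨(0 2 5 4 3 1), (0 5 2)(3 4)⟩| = 720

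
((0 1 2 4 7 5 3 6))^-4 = (0 7)(1 5)(2 3)(4 6)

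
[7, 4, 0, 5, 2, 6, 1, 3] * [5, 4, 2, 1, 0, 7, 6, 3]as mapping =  [0→3, 1→0, 2→5, 3→7, 4→2, 5→6, 6→4, 7→1]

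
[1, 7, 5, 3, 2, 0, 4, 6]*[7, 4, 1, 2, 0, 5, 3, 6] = [4, 6, 5, 2, 1, 7, 0, 3]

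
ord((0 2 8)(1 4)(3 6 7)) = 6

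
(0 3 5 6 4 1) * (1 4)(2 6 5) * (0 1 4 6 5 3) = (2 5 3)(4 6)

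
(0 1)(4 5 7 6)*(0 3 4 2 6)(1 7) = (0 7)(1 3 4 5)(2 6)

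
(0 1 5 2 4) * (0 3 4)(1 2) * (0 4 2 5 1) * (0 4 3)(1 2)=(0 5 4)(1 2 3)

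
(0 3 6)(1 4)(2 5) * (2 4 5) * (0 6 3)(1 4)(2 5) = (1 2 5)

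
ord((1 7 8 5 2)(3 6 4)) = 15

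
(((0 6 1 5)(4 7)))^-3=(0 6 1 5)(4 7)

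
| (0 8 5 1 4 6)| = 6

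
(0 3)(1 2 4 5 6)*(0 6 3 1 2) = (0 1)(2 4 5 3 6)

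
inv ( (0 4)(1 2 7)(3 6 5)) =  (0 4)(1 7 2)(3 5 6)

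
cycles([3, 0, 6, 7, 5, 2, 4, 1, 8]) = (0 3 7 1) (2 6 4 5) 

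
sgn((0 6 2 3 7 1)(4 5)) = 1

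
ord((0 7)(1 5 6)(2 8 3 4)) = 12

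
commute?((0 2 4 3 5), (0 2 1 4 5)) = no:(0 2 4 3 5)*(0 2 1 4 5) = (0 1 4 3)(2 5), (0 2 1 4 5)*(0 2 4 3 5) = (0 4)(1 3 5 2)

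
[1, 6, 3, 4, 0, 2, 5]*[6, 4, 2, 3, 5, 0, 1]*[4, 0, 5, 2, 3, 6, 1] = [3, 0, 2, 6, 1, 5, 4]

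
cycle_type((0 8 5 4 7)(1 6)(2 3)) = 2^2.5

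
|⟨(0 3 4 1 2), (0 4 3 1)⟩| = 120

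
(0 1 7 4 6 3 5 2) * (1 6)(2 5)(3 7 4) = (0 6 7 3 2)(1 4)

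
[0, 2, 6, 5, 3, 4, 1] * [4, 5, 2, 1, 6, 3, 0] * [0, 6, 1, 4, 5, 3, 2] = [5, 1, 0, 4, 6, 2, 3]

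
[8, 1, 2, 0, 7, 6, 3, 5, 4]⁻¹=[3, 1, 2, 6, 8, 7, 5, 4, 0]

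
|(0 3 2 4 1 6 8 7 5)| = 9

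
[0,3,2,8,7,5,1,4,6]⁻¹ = [0,6,2,1,7,5,8,4,3]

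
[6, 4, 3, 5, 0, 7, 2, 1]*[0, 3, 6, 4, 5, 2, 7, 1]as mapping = [0→7, 1→5, 2→4, 3→2, 4→0, 5→1, 6→6, 7→3]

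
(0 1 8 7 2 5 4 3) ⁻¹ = (0 3 4 5 2 7 8 1) 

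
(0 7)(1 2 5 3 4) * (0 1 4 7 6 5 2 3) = (0 6 5)(1 3 7)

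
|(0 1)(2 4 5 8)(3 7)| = 4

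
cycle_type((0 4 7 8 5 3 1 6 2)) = 9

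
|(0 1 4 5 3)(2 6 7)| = 15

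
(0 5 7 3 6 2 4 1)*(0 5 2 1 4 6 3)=(0 2 6 1 5 7)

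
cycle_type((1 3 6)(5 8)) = 2.3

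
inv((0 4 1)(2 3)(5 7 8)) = (0 1 4)(2 3)(5 8 7)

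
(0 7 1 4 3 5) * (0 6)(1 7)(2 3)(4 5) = (0 1 5 6)(2 3 4)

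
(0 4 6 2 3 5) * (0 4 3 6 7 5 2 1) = (0 3 2 6 1)(4 7 5)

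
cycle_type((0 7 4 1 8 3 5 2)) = 8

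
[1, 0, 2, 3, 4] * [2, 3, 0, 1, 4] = [3, 2, 0, 1, 4]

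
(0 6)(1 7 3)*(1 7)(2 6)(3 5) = (0 2 6)(3 7 5)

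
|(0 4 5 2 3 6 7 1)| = 8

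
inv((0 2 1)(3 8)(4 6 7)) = (0 1 2)(3 8)(4 7 6)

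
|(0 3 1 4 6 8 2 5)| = 8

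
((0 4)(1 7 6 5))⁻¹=(0 4)(1 5 6 7)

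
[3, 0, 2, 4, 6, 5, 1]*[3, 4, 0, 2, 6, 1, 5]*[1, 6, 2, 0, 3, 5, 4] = [2, 0, 1, 4, 5, 6, 3]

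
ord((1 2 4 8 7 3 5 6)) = 8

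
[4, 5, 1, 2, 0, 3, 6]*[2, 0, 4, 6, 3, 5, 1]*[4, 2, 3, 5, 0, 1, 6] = [5, 1, 4, 0, 3, 6, 2]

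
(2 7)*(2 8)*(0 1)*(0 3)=(0 1 3)(2 7 8)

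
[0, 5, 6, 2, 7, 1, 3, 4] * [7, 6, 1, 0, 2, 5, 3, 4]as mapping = [0→7, 1→5, 2→3, 3→1, 4→4, 5→6, 6→0, 7→2]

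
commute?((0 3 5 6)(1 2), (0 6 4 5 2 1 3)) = no:(0 3 5 6)(1 2)*(0 6 4 5 2 1 3) = (2 3)(4 5), (0 6 4 5 2 1 3)*(0 3 5 6)(1 2) = (1 5)(4 6)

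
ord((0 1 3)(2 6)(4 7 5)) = 6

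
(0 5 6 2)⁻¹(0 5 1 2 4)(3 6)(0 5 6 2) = (0 4 5 6 1)(2 3)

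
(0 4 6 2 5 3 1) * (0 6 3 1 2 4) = (1 6 4 3 2 5)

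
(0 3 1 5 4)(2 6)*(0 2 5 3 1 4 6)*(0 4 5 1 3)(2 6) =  (0 3 5 2 4 6 1)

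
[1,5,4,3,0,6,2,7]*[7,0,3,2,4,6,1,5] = [0,6,4,2,7,1,3,5]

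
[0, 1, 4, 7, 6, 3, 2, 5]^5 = [0, 1, 6, 5, 2, 7, 4, 3]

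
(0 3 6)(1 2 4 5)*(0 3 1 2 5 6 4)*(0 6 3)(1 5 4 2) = (0 5 1 4 3 2 6)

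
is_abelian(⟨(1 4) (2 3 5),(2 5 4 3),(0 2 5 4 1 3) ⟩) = no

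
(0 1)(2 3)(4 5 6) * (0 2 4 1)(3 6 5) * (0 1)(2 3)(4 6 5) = (0 1 3 6)(2 5 4)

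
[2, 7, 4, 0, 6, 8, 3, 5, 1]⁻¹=[3, 8, 0, 6, 2, 7, 4, 1, 5]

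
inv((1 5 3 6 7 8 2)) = (1 2 8 7 6 3 5)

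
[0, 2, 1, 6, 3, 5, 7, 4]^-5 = [0, 2, 1, 4, 7, 5, 3, 6]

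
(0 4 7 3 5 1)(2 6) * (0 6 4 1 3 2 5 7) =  (0 1 6 5 3 7 2 4)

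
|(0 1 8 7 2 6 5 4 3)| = 9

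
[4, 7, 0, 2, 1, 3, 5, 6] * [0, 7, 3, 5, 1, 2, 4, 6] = [1, 6, 0, 3, 7, 5, 2, 4]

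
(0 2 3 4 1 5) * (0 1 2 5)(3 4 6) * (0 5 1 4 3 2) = (0 1 5 4)(2 3 6)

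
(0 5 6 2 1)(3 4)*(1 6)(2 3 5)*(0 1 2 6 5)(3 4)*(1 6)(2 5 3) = (0 1 6 4)(2 3)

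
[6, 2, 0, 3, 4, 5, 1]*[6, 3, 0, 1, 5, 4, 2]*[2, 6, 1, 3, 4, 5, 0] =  [1, 2, 0, 6, 5, 4, 3]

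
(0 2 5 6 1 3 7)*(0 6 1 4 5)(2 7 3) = (0 7 6 4 5 1 2)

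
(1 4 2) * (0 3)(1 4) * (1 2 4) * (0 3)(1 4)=(1 2 4)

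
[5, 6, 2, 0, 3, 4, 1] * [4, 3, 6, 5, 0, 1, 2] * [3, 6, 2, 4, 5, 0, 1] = [6, 2, 1, 5, 0, 3, 4]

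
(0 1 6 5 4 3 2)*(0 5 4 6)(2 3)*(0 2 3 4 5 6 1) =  (1 2 6 5)(3 4)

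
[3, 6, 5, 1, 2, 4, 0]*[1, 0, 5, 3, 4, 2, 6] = [3, 6, 2, 0, 5, 4, 1]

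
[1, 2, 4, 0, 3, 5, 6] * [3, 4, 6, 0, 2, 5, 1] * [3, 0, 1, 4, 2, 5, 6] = [2, 6, 1, 4, 3, 5, 0]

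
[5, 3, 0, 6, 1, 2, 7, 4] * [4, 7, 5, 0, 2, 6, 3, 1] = [6, 0, 4, 3, 7, 5, 1, 2] 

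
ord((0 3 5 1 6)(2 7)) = 10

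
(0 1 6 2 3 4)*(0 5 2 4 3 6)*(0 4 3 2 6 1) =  (1 4 5 6 3 2)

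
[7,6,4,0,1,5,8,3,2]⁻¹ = [3,4,8,7,2,5,1,0,6]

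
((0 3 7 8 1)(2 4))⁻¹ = (0 1 8 7 3)(2 4)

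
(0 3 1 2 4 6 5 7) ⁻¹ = (0 7 5 6 4 2 1 3) 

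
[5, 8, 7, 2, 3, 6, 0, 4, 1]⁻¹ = [6, 8, 3, 4, 7, 0, 5, 2, 1]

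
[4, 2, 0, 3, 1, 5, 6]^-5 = [2, 4, 1, 3, 0, 5, 6]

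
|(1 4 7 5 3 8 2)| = 7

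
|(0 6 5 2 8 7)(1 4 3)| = 6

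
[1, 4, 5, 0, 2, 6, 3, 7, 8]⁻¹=[3, 0, 4, 6, 1, 2, 5, 7, 8]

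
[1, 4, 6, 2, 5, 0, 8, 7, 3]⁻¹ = [5, 0, 3, 8, 1, 4, 2, 7, 6]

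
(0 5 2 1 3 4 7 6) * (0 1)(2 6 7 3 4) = (0 5 6 1 4 3 2)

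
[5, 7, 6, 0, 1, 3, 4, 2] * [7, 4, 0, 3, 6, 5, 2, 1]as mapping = [0→5, 1→1, 2→2, 3→7, 4→4, 5→3, 6→6, 7→0]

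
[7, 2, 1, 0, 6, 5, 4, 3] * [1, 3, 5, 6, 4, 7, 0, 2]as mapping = [0→2, 1→5, 2→3, 3→1, 4→0, 5→7, 6→4, 7→6]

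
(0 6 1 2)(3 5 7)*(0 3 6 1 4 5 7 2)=(0 1)(2 3 7 6 4 5)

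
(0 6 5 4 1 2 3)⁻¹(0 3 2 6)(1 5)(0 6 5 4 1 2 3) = (0 3 5 6)(2 4)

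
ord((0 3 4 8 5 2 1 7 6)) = 9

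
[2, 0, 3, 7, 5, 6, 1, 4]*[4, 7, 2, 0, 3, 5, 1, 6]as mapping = [0→2, 1→4, 2→0, 3→6, 4→5, 5→1, 6→7, 7→3]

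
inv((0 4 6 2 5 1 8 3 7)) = (0 7 3 8 1 5 2 6 4)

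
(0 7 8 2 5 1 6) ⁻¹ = (0 6 1 5 2 8 7) 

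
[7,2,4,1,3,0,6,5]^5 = [5,2,4,1,3,7,6,0]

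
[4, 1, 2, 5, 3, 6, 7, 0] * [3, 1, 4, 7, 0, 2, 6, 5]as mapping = [0→0, 1→1, 2→4, 3→2, 4→7, 5→6, 6→5, 7→3]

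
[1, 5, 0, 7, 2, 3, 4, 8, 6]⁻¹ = [2, 0, 4, 5, 6, 1, 8, 3, 7]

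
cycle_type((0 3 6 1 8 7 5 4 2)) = 9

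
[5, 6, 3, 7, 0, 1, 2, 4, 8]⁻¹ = [4, 5, 6, 2, 7, 0, 1, 3, 8]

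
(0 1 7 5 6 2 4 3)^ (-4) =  (0 6)(1 2)(3 5)(4 7)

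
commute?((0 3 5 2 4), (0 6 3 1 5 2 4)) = no:(0 3 5 2 4)*(0 6 3 1 5 2 4) = (0 1 5 4 6 3 2), (0 6 3 1 5 2 4)*(0 3 5 2 4) = (0 6 5 4 3 1 2)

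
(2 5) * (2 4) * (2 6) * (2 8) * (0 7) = (0 7) (2 5 4 6 8) 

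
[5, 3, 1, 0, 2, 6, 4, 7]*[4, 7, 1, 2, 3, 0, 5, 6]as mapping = [0→0, 1→2, 2→7, 3→4, 4→1, 5→5, 6→3, 7→6]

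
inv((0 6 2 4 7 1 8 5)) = (0 5 8 1 7 4 2 6)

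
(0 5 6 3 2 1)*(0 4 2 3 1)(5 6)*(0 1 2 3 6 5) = (0 5)(1 4 3 6 2)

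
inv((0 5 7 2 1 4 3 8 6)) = (0 6 8 3 4 1 2 7 5)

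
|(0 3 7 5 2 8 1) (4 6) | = 14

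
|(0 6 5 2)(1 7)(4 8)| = 4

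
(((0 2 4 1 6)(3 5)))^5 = (3 5)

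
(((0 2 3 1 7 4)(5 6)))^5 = (0 4 7 1 3 2)(5 6)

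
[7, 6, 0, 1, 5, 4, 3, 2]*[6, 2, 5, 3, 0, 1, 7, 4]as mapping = [0→4, 1→7, 2→6, 3→2, 4→1, 5→0, 6→3, 7→5]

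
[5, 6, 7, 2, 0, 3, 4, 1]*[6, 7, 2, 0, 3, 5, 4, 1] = [5, 4, 1, 2, 6, 0, 3, 7]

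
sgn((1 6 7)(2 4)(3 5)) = 1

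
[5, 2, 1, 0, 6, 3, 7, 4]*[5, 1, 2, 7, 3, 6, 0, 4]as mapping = [0→6, 1→2, 2→1, 3→5, 4→0, 5→7, 6→4, 7→3]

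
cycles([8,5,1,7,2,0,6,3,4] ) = (0 8 4 2 1 5)(3 7)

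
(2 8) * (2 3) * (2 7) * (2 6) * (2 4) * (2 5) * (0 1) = (0 1)(2 8 3 7 6 4 5)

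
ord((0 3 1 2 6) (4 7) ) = 10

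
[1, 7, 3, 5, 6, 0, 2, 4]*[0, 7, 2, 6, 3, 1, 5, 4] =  [7, 4, 6, 1, 5, 0, 2, 3]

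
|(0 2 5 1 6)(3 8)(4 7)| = 10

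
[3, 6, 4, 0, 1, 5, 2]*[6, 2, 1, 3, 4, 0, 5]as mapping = [0→3, 1→5, 2→4, 3→6, 4→2, 5→0, 6→1]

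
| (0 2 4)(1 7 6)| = 3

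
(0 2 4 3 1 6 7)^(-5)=(0 4 1 7 2 3 6)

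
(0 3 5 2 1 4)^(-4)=(0 5 1)(2 4 3)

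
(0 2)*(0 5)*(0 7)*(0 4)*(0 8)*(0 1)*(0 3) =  (0 2 5 7 4 8 1 3)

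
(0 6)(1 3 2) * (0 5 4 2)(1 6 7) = (0 7 1 3)(2 6 5 4)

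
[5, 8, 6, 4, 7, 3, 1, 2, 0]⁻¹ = [8, 6, 7, 5, 3, 0, 2, 4, 1]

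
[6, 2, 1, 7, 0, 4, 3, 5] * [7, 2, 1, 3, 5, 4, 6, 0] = [6, 1, 2, 0, 7, 5, 3, 4]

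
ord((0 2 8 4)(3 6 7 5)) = 4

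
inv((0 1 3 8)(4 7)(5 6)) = (0 8 3 1)(4 7)(5 6)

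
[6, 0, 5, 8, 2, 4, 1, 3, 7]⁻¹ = [1, 6, 4, 7, 5, 2, 0, 8, 3]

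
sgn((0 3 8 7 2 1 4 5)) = -1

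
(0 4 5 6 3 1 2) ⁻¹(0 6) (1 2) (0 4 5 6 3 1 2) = (0 2) (3 4) 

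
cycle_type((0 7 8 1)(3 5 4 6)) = 4^2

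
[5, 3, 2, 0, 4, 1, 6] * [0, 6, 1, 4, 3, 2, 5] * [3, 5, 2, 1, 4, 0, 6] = [2, 4, 5, 3, 1, 6, 0]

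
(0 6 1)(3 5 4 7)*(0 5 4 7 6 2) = (0 2)(1 5 7 3 4 6)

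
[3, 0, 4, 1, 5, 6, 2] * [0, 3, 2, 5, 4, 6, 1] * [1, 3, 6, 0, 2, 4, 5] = [4, 1, 2, 0, 5, 3, 6]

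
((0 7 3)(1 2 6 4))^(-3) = (1 2 6 4)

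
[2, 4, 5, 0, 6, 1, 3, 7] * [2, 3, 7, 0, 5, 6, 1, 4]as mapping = [0→7, 1→5, 2→6, 3→2, 4→1, 5→3, 6→0, 7→4]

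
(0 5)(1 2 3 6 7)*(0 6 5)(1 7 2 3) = (1 3 5 6 2)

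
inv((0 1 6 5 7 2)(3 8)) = (0 2 7 5 6 1)(3 8)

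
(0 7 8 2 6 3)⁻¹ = (0 3 6 2 8 7)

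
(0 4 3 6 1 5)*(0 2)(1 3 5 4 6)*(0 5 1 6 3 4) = (0 3 6 4 1)(2 5)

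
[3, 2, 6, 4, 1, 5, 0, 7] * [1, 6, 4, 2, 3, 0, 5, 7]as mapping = [0→2, 1→4, 2→5, 3→3, 4→6, 5→0, 6→1, 7→7]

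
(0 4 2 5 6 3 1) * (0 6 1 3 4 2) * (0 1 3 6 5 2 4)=(0 4 1 5 3 6)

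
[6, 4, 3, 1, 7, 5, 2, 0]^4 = [1, 6, 7, 0, 2, 5, 4, 3]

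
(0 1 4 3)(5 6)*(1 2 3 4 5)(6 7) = (0 2 3)(1 5 7 6)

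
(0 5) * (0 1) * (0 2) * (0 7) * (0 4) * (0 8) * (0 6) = (0 5 1 2 7 4 8 6)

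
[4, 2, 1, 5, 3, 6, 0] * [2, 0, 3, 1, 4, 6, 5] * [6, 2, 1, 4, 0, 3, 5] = [0, 4, 6, 5, 2, 3, 1]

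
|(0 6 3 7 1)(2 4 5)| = 15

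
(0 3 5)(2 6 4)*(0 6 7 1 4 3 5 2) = (0 5 6 3 2 7 1 4)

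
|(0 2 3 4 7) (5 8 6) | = 15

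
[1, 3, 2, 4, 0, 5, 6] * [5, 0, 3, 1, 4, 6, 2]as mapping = [0→0, 1→1, 2→3, 3→4, 4→5, 5→6, 6→2]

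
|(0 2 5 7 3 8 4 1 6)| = 9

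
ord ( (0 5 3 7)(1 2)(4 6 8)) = 12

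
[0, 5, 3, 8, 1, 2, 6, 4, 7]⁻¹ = [0, 4, 5, 2, 7, 1, 6, 8, 3]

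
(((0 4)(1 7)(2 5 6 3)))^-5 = (0 4)(1 7)(2 3 6 5)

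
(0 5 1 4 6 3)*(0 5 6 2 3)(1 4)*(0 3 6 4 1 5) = (0 4 2 6 3)(1 5)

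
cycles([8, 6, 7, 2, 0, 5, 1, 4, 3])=(0 8 3 2 7 4)(1 6)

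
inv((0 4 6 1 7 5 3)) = (0 3 5 7 1 6 4)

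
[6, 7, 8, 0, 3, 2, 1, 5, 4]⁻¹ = [3, 6, 5, 4, 8, 7, 0, 1, 2]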